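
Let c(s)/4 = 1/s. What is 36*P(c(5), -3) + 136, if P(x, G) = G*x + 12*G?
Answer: -6232/5 ≈ -1246.4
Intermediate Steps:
c(s) = 4/s (c(s) = 4*(1/s) = 4/s)
P(x, G) = 12*G + G*x
36*P(c(5), -3) + 136 = 36*(-3*(12 + 4/5)) + 136 = 36*(-3*64/5) + 136 = 36*(-192/5) + 136 = -6912/5 + 136 = -6232/5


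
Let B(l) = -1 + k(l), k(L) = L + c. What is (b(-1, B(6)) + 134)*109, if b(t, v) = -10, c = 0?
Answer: 13516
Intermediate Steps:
k(L) = L (k(L) = L + 0 = L)
B(l) = -1 + l
(b(-1, B(6)) + 134)*109 = (-10 + 134)*109 = 124*109 = 13516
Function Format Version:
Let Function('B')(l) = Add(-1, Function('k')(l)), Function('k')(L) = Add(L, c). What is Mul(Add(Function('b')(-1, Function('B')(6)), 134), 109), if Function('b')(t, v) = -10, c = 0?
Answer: 13516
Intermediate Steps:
Function('k')(L) = L (Function('k')(L) = Add(L, 0) = L)
Function('B')(l) = Add(-1, l)
Mul(Add(Function('b')(-1, Function('B')(6)), 134), 109) = Mul(Add(-10, 134), 109) = Mul(124, 109) = 13516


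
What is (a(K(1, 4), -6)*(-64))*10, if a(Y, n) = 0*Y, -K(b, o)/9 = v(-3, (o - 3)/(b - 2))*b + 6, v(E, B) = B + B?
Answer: 0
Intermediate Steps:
v(E, B) = 2*B
K(b, o) = -54 - 18*b*(-3 + o)/(-2 + b) (K(b, o) = -9*((2*((o - 3)/(b - 2)))*b + 6) = -9*((2*((-3 + o)/(-2 + b)))*b + 6) = -9*((2*(-3 + o)/(-2 + b))*b + 6) = -9*(2*b*(-3 + o)/(-2 + b) + 6) = -9*(6 + 2*b*(-3 + o)/(-2 + b)) = -54 - 18*b*(-3 + o)/(-2 + b))
a(Y, n) = 0
(a(K(1, 4), -6)*(-64))*10 = (0*(-64))*10 = 0*10 = 0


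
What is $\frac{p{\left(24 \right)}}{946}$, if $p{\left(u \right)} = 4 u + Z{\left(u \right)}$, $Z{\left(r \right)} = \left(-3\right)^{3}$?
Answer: $\frac{69}{946} \approx 0.072939$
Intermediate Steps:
$Z{\left(r \right)} = -27$
$p{\left(u \right)} = -27 + 4 u$ ($p{\left(u \right)} = 4 u - 27 = -27 + 4 u$)
$\frac{p{\left(24 \right)}}{946} = \frac{-27 + 4 \cdot 24}{946} = \left(-27 + 96\right) \frac{1}{946} = 69 \cdot \frac{1}{946} = \frac{69}{946}$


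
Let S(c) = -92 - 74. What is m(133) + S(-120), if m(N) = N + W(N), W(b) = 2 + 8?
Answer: -23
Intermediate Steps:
W(b) = 10
m(N) = 10 + N (m(N) = N + 10 = 10 + N)
S(c) = -166
m(133) + S(-120) = (10 + 133) - 166 = 143 - 166 = -23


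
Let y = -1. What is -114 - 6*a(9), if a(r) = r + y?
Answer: -162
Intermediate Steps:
a(r) = -1 + r (a(r) = r - 1 = -1 + r)
-114 - 6*a(9) = -114 - 6*(-1 + 9) = -114 - 6*8 = -114 - 48 = -162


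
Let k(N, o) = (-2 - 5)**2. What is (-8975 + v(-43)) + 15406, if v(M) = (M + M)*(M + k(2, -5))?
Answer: 5915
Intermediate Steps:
k(N, o) = 49 (k(N, o) = (-7)**2 = 49)
v(M) = 2*M*(49 + M) (v(M) = (M + M)*(M + 49) = (2*M)*(49 + M) = 2*M*(49 + M))
(-8975 + v(-43)) + 15406 = (-8975 + 2*(-43)*(49 - 43)) + 15406 = (-8975 + 2*(-43)*6) + 15406 = (-8975 - 516) + 15406 = -9491 + 15406 = 5915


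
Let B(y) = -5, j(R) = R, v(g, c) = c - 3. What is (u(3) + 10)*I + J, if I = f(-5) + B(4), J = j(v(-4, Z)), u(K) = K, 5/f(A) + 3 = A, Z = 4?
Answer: -577/8 ≈ -72.125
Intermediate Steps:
f(A) = 5/(-3 + A)
v(g, c) = -3 + c
J = 1 (J = -3 + 4 = 1)
I = -45/8 (I = 5/(-3 - 5) - 5 = 5/(-8) - 5 = 5*(-1/8) - 5 = -5/8 - 5 = -45/8 ≈ -5.6250)
(u(3) + 10)*I + J = (3 + 10)*(-45/8) + 1 = 13*(-45/8) + 1 = -585/8 + 1 = -577/8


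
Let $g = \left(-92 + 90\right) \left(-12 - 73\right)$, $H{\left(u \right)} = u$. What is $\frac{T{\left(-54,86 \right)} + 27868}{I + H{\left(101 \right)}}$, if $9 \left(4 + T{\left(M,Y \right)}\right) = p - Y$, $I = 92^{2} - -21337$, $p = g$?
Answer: $\frac{41810}{44853} \approx 0.93216$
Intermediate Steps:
$g = 170$ ($g = \left(-2\right) \left(-85\right) = 170$)
$p = 170$
$I = 29801$ ($I = 8464 + 21337 = 29801$)
$T{\left(M,Y \right)} = \frac{134}{9} - \frac{Y}{9}$ ($T{\left(M,Y \right)} = -4 + \frac{170 - Y}{9} = -4 - \left(- \frac{170}{9} + \frac{Y}{9}\right) = \frac{134}{9} - \frac{Y}{9}$)
$\frac{T{\left(-54,86 \right)} + 27868}{I + H{\left(101 \right)}} = \frac{\left(\frac{134}{9} - \frac{86}{9}\right) + 27868}{29801 + 101} = \frac{\left(\frac{134}{9} - \frac{86}{9}\right) + 27868}{29902} = \left(\frac{16}{3} + 27868\right) \frac{1}{29902} = \frac{83620}{3} \cdot \frac{1}{29902} = \frac{41810}{44853}$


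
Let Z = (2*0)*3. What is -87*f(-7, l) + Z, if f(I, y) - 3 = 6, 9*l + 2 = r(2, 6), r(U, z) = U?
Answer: -783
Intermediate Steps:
l = 0 (l = -2/9 + (⅑)*2 = -2/9 + 2/9 = 0)
f(I, y) = 9 (f(I, y) = 3 + 6 = 9)
Z = 0 (Z = 0*3 = 0)
-87*f(-7, l) + Z = -87*9 + 0 = -783 + 0 = -783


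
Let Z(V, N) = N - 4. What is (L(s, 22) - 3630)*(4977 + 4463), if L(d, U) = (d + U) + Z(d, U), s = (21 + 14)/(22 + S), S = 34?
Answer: -33883700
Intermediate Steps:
Z(V, N) = -4 + N
s = 5/8 (s = (21 + 14)/(22 + 34) = 35/56 = 35*(1/56) = 5/8 ≈ 0.62500)
L(d, U) = -4 + d + 2*U (L(d, U) = (d + U) + (-4 + U) = (U + d) + (-4 + U) = -4 + d + 2*U)
(L(s, 22) - 3630)*(4977 + 4463) = ((-4 + 5/8 + 2*22) - 3630)*(4977 + 4463) = ((-4 + 5/8 + 44) - 3630)*9440 = (325/8 - 3630)*9440 = -28715/8*9440 = -33883700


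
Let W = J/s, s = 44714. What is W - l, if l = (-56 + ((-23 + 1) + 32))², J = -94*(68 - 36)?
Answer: -47308916/22357 ≈ -2116.1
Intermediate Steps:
J = -3008 (J = -94*32 = -3008)
l = 2116 (l = (-56 + (-22 + 32))² = (-56 + 10)² = (-46)² = 2116)
W = -1504/22357 (W = -3008/44714 = -3008*1/44714 = -1504/22357 ≈ -0.067272)
W - l = -1504/22357 - 1*2116 = -1504/22357 - 2116 = -47308916/22357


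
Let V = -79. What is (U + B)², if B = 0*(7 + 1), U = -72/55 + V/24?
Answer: 36881329/1742400 ≈ 21.167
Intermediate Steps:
U = -6073/1320 (U = -72/55 - 79/24 = -6073/1320 ≈ -4.6008)
B = 0 (B = 0*8 = 0)
(U + B)² = (-6073/1320 + 0)² = (-6073/1320)² = 36881329/1742400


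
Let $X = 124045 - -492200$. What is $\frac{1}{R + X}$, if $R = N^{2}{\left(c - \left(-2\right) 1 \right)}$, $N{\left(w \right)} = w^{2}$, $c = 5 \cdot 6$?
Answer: $\frac{1}{1664821} \approx 6.0066 \cdot 10^{-7}$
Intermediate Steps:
$c = 30$
$X = 616245$ ($X = 124045 + 492200 = 616245$)
$R = 1048576$ ($R = \left(\left(30 - \left(-2\right) 1\right)^{2}\right)^{2} = \left(\left(30 - -2\right)^{2}\right)^{2} = \left(\left(30 + 2\right)^{2}\right)^{2} = \left(32^{2}\right)^{2} = 1024^{2} = 1048576$)
$\frac{1}{R + X} = \frac{1}{1048576 + 616245} = \frac{1}{1664821}$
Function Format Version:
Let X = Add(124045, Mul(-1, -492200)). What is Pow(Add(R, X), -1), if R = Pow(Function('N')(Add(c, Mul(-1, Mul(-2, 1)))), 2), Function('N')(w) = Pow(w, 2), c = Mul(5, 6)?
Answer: Rational(1, 1664821) ≈ 6.0066e-7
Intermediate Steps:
c = 30
X = 616245 (X = Add(124045, 492200) = 616245)
R = 1048576 (R = Pow(Pow(Add(30, Mul(-1, Mul(-2, 1))), 2), 2) = Pow(Pow(Add(30, Mul(-1, -2)), 2), 2) = Pow(Pow(Add(30, 2), 2), 2) = Pow(Pow(32, 2), 2) = Pow(1024, 2) = 1048576)
Pow(Add(R, X), -1) = Pow(Add(1048576, 616245), -1) = Pow(1664821, -1) = Rational(1, 1664821)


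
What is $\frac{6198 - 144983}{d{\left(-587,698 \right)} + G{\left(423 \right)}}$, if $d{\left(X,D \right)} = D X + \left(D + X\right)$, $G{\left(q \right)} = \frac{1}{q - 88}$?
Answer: $\frac{46492975}{137221024} \approx 0.33882$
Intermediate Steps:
$G{\left(q \right)} = \frac{1}{-88 + q}$
$d{\left(X,D \right)} = D + X + D X$
$\frac{6198 - 144983}{d{\left(-587,698 \right)} + G{\left(423 \right)}} = \frac{6198 - 144983}{\left(698 - 587 + 698 \left(-587\right)\right) + \frac{1}{-88 + 423}} = - \frac{138785}{\left(698 - 587 - 409726\right) + \frac{1}{335}} = - \frac{138785}{-409615 + \frac{1}{335}} = - \frac{138785}{- \frac{137221024}{335}} = \left(-138785\right) \left(- \frac{335}{137221024}\right) = \frac{46492975}{137221024}$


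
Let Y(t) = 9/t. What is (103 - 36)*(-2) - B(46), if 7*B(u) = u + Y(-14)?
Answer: -13767/98 ≈ -140.48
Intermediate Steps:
B(u) = -9/98 + u/7 (B(u) = (u + 9/(-14))/7 = (u + 9*(-1/14))/7 = (u - 9/14)/7 = (-9/14 + u)/7 = -9/98 + u/7)
(103 - 36)*(-2) - B(46) = (103 - 36)*(-2) - (-9/98 + (1/7)*46) = 67*(-2) - (-9/98 + 46/7) = -134 - 1*635/98 = -134 - 635/98 = -13767/98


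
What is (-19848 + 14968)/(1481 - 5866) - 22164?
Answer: -19436852/877 ≈ -22163.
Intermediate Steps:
(-19848 + 14968)/(1481 - 5866) - 22164 = -4880/(-4385) - 22164 = -4880*(-1/4385) - 22164 = 976/877 - 22164 = -19436852/877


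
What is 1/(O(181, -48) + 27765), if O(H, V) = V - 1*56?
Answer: 1/27661 ≈ 3.6152e-5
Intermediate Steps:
O(H, V) = -56 + V (O(H, V) = V - 56 = -56 + V)
1/(O(181, -48) + 27765) = 1/((-56 - 48) + 27765) = 1/(-104 + 27765) = 1/27661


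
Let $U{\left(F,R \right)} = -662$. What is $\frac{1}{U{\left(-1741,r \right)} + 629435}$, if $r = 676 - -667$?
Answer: $\frac{1}{628773} \approx 1.5904 \cdot 10^{-6}$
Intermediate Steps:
$r = 1343$ ($r = 676 + 667 = 1343$)
$\frac{1}{U{\left(-1741,r \right)} + 629435} = \frac{1}{-662 + 629435} = \frac{1}{628773}$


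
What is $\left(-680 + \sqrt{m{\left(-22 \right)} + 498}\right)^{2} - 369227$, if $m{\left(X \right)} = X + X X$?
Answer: $94133 - 10880 \sqrt{15} \approx 51995.0$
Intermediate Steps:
$m{\left(X \right)} = X + X^{2}$
$\left(-680 + \sqrt{m{\left(-22 \right)} + 498}\right)^{2} - 369227 = \left(-680 + \sqrt{- 22 \left(1 - 22\right) + 498}\right)^{2} - 369227 = \left(-680 + \sqrt{\left(-22\right) \left(-21\right) + 498}\right)^{2} - 369227 = \left(-680 + \sqrt{462 + 498}\right)^{2} - 369227 = \left(-680 + \sqrt{960}\right)^{2} - 369227 = \left(-680 + 8 \sqrt{15}\right)^{2} - 369227 = -369227 + \left(-680 + 8 \sqrt{15}\right)^{2}$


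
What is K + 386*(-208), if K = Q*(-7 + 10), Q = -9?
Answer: -80315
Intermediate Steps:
K = -27 (K = -9*(-7 + 10) = -9*3 = -27)
K + 386*(-208) = -27 + 386*(-208) = -27 - 80288 = -80315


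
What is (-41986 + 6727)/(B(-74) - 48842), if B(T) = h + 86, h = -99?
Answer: 11753/16285 ≈ 0.72171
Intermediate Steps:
B(T) = -13 (B(T) = -99 + 86 = -13)
(-41986 + 6727)/(B(-74) - 48842) = (-41986 + 6727)/(-13 - 48842) = -35259/(-48855) = -35259*(-1/48855) = 11753/16285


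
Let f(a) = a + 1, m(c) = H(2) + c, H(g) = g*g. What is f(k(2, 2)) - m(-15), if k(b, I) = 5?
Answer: 17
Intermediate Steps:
H(g) = g**2
m(c) = 4 + c (m(c) = 2**2 + c = 4 + c)
f(a) = 1 + a
f(k(2, 2)) - m(-15) = (1 + 5) - (4 - 15) = 6 - 1*(-11) = 6 + 11 = 17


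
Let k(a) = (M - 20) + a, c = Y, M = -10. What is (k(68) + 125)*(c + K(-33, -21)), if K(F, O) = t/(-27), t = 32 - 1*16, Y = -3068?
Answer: -13504876/27 ≈ -5.0018e+5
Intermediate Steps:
t = 16 (t = 32 - 16 = 16)
K(F, O) = -16/27 (K(F, O) = 16/(-27) = 16*(-1/27) = -16/27)
c = -3068
k(a) = -30 + a (k(a) = (-10 - 20) + a = -30 + a)
(k(68) + 125)*(c + K(-33, -21)) = ((-30 + 68) + 125)*(-3068 - 16/27) = (38 + 125)*(-82852/27) = 163*(-82852/27) = -13504876/27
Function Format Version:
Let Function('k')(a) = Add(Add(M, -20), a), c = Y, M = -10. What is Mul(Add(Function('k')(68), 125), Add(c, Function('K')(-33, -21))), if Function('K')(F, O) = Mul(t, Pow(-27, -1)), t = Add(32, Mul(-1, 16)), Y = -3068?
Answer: Rational(-13504876, 27) ≈ -5.0018e+5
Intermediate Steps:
t = 16 (t = Add(32, -16) = 16)
Function('K')(F, O) = Rational(-16, 27) (Function('K')(F, O) = Mul(16, Pow(-27, -1)) = Mul(16, Rational(-1, 27)) = Rational(-16, 27))
c = -3068
Function('k')(a) = Add(-30, a) (Function('k')(a) = Add(Add(-10, -20), a) = Add(-30, a))
Mul(Add(Function('k')(68), 125), Add(c, Function('K')(-33, -21))) = Mul(Add(Add(-30, 68), 125), Add(-3068, Rational(-16, 27))) = Mul(Add(38, 125), Rational(-82852, 27)) = Mul(163, Rational(-82852, 27)) = Rational(-13504876, 27)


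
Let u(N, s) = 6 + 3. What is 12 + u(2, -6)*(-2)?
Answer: -6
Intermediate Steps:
u(N, s) = 9
12 + u(2, -6)*(-2) = 12 + 9*(-2) = 12 - 18 = -6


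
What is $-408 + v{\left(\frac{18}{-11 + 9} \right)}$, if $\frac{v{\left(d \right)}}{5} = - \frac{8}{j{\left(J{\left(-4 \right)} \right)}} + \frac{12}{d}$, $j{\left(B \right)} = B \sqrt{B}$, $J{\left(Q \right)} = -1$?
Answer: $- \frac{1244}{3} - 40 i \approx -414.67 - 40.0 i$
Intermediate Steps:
$j{\left(B \right)} = B^{\frac{3}{2}}$
$v{\left(d \right)} = - 40 i + \frac{60}{d}$ ($v{\left(d \right)} = 5 \left(- \frac{8}{\left(-1\right)^{\frac{3}{2}}} + \frac{12}{d}\right) = 5 \left(- \frac{8}{\left(-1\right) i} + \frac{12}{d}\right) = 5 \left(- 8 i + \frac{12}{d}\right) = - 40 i + \frac{60}{d}$)
$-408 + v{\left(\frac{18}{-11 + 9} \right)} = -408 + \left(- 40 i + \frac{60}{18 \frac{1}{-11 + 9}}\right) = -408 + \left(- 40 i + \frac{60}{18 \frac{1}{-2}}\right) = -408 + \left(- 40 i + \frac{60}{18 \left(- \frac{1}{2}\right)}\right) = -408 + \left(- 40 i + \frac{60}{-9}\right) = -408 + \left(- 40 i + 60 \left(- \frac{1}{9}\right)\right) = -408 - \left(\frac{20}{3} + 40 i\right) = - \frac{1244}{3} - 40 i$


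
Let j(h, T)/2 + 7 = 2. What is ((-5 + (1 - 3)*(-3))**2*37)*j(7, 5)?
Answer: -370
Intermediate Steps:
j(h, T) = -10 (j(h, T) = -14 + 2*2 = -14 + 4 = -10)
((-5 + (1 - 3)*(-3))**2*37)*j(7, 5) = ((-5 + (1 - 3)*(-3))**2*37)*(-10) = ((-5 - 2*(-3))**2*37)*(-10) = ((-5 + 6)**2*37)*(-10) = (1**2*37)*(-10) = (1*37)*(-10) = 37*(-10) = -370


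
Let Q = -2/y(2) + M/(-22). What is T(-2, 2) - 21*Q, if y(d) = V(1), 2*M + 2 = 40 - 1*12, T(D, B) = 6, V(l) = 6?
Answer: 559/22 ≈ 25.409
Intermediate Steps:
M = 13 (M = -1 + (40 - 1*12)/2 = -1 + (40 - 12)/2 = -1 + (½)*28 = -1 + 14 = 13)
y(d) = 6
Q = -61/66 (Q = -2/6 + 13/(-22) = -2*⅙ + 13*(-1/22) = -⅓ - 13/22 = -61/66 ≈ -0.92424)
T(-2, 2) - 21*Q = 6 - 21*(-61/66) = 6 + 427/22 = 559/22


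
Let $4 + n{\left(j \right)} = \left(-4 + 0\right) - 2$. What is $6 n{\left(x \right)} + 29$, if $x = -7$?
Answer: $-31$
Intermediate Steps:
$n{\left(j \right)} = -10$ ($n{\left(j \right)} = -4 + \left(\left(-4 + 0\right) - 2\right) = -4 - 6 = -10$)
$6 n{\left(x \right)} + 29 = 6 \left(-10\right) + 29 = -60 + 29 = -31$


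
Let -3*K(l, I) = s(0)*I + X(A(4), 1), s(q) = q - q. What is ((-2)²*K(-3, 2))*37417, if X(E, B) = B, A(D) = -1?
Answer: -149668/3 ≈ -49889.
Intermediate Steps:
s(q) = 0
K(l, I) = -⅓ (K(l, I) = -(0*I + 1)/3 = -(0 + 1)/3 = -⅓*1 = -⅓)
((-2)²*K(-3, 2))*37417 = ((-2)²*(-⅓))*37417 = (4*(-⅓))*37417 = -4/3*37417 = -149668/3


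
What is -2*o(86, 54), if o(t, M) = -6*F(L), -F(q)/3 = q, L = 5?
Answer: -180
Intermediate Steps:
F(q) = -3*q
o(t, M) = 90 (o(t, M) = -(-18)*5 = -6*(-15) = 90)
-2*o(86, 54) = -2*90 = -180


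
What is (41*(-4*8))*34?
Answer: -44608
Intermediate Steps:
(41*(-4*8))*34 = (41*(-32))*34 = -1312*34 = -44608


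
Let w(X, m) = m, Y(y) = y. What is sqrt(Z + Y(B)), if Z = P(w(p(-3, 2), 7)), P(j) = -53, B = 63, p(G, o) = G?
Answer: sqrt(10) ≈ 3.1623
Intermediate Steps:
Z = -53
sqrt(Z + Y(B)) = sqrt(-53 + 63) = sqrt(10)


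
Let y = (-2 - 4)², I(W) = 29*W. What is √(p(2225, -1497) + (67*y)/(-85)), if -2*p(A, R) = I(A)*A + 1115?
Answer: 2*I*√129661021130/85 ≈ 8472.6*I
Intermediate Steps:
y = 36 (y = (-6)² = 36)
p(A, R) = -1115/2 - 29*A²/2 (p(A, R) = -((29*A)*A + 1115)/2 = -(29*A² + 1115)/2 = -(1115 + 29*A²)/2 = -1115/2 - 29*A²/2)
√(p(2225, -1497) + (67*y)/(-85)) = √((-1115/2 - 29/2*2225²) + (67*36)/(-85)) = √((-1115/2 - 29/2*4950625) + 2412*(-1/85)) = √((-1115/2 - 143568125/2) - 2412/85) = √(-71784620 - 2412/85) = √(-6101695112/85) = 2*I*√129661021130/85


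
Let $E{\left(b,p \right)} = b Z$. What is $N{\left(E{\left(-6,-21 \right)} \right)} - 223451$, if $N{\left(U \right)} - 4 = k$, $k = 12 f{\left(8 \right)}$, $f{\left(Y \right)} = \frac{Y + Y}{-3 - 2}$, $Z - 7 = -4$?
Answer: $- \frac{1117427}{5} \approx -2.2349 \cdot 10^{5}$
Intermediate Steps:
$Z = 3$ ($Z = 7 - 4 = 3$)
$E{\left(b,p \right)} = 3 b$ ($E{\left(b,p \right)} = b 3 = 3 b$)
$f{\left(Y \right)} = - \frac{2 Y}{5}$ ($f{\left(Y \right)} = \frac{2 Y}{-5} = 2 Y \left(- \frac{1}{5}\right) = - \frac{2 Y}{5}$)
$k = - \frac{192}{5}$ ($k = 12 \left(\left(- \frac{2}{5}\right) 8\right) = 12 \left(- \frac{16}{5}\right) = - \frac{192}{5} \approx -38.4$)
$N{\left(U \right)} = - \frac{172}{5}$ ($N{\left(U \right)} = 4 - \frac{192}{5} = - \frac{172}{5}$)
$N{\left(E{\left(-6,-21 \right)} \right)} - 223451 = - \frac{172}{5} - 223451 = - \frac{1117427}{5}$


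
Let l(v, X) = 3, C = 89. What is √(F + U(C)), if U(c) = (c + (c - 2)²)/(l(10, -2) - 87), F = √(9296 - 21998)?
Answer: √(-3282 + 36*I*√12702)/6 ≈ 5.1862 + 10.866*I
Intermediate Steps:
F = I*√12702 (F = √(-12702) = I*√12702 ≈ 112.7*I)
U(c) = -c/84 - (-2 + c)²/84 (U(c) = (c + (c - 2)²)/(3 - 87) = (c + (-2 + c)²)/(-84) = (c + (-2 + c)²)*(-1/84) = -c/84 - (-2 + c)²/84)
√(F + U(C)) = √(I*√12702 + (-1/84*89 - (-2 + 89)²/84)) = √(I*√12702 + (-89/84 - 1/84*87²)) = √(I*√12702 + (-89/84 - 1/84*7569)) = √(I*√12702 + (-89/84 - 2523/28)) = √(I*√12702 - 547/6) = √(-547/6 + I*√12702)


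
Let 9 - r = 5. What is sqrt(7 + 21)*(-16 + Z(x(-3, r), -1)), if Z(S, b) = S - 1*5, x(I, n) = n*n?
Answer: -10*sqrt(7) ≈ -26.458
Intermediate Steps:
r = 4 (r = 9 - 1*5 = 9 - 5 = 4)
x(I, n) = n**2
Z(S, b) = -5 + S (Z(S, b) = S - 5 = -5 + S)
sqrt(7 + 21)*(-16 + Z(x(-3, r), -1)) = sqrt(7 + 21)*(-16 + (-5 + 4**2)) = sqrt(28)*(-16 + (-5 + 16)) = (2*sqrt(7))*(-16 + 11) = (2*sqrt(7))*(-5) = -10*sqrt(7)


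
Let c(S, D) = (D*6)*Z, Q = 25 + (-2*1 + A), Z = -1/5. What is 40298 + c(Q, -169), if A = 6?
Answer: 202504/5 ≈ 40501.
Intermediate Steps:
Z = -⅕ (Z = -1*⅕ = -⅕ ≈ -0.20000)
Q = 29 (Q = 25 + (-2*1 + 6) = 25 + (-2 + 6) = 25 + 4 = 29)
c(S, D) = -6*D/5 (c(S, D) = (D*6)*(-⅕) = (6*D)*(-⅕) = -6*D/5)
40298 + c(Q, -169) = 40298 - 6/5*(-169) = 40298 + 1014/5 = 202504/5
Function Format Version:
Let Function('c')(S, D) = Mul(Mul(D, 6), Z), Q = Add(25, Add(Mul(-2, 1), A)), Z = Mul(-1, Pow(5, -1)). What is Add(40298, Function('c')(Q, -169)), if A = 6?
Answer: Rational(202504, 5) ≈ 40501.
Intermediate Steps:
Z = Rational(-1, 5) (Z = Mul(-1, Rational(1, 5)) = Rational(-1, 5) ≈ -0.20000)
Q = 29 (Q = Add(25, Add(Mul(-2, 1), 6)) = Add(25, Add(-2, 6)) = Add(25, 4) = 29)
Function('c')(S, D) = Mul(Rational(-6, 5), D) (Function('c')(S, D) = Mul(Mul(D, 6), Rational(-1, 5)) = Mul(Mul(6, D), Rational(-1, 5)) = Mul(Rational(-6, 5), D))
Add(40298, Function('c')(Q, -169)) = Add(40298, Mul(Rational(-6, 5), -169)) = Add(40298, Rational(1014, 5)) = Rational(202504, 5)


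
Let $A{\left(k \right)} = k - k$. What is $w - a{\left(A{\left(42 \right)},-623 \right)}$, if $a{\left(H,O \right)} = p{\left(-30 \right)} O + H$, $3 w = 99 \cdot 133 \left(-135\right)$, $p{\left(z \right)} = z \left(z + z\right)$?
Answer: $528885$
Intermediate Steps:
$p{\left(z \right)} = 2 z^{2}$ ($p{\left(z \right)} = z 2 z = 2 z^{2}$)
$A{\left(k \right)} = 0$
$w = -592515$ ($w = \frac{99 \cdot 133 \left(-135\right)}{3} = \frac{13167 \left(-135\right)}{3} = \frac{1}{3} \left(-1777545\right) = -592515$)
$a{\left(H,O \right)} = H + 1800 O$ ($a{\left(H,O \right)} = 2 \left(-30\right)^{2} O + H = 2 \cdot 900 O + H = 1800 O + H = H + 1800 O$)
$w - a{\left(A{\left(42 \right)},-623 \right)} = -592515 - \left(0 + 1800 \left(-623\right)\right) = -592515 - \left(0 - 1121400\right) = -592515 - -1121400 = -592515 + 1121400 = 528885$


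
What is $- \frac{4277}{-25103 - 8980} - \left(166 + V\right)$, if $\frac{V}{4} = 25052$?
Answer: $- \frac{488720395}{4869} \approx -1.0037 \cdot 10^{5}$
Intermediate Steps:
$V = 100208$ ($V = 4 \cdot 25052 = 100208$)
$- \frac{4277}{-25103 - 8980} - \left(166 + V\right) = - \frac{4277}{-25103 - 8980} - \left(166 + 100208\right) = - \frac{4277}{-25103 - 8980} - 100374 = - \frac{4277}{-34083} - 100374 = \left(-4277\right) \left(- \frac{1}{34083}\right) - 100374 = \frac{611}{4869} - 100374 = - \frac{488720395}{4869}$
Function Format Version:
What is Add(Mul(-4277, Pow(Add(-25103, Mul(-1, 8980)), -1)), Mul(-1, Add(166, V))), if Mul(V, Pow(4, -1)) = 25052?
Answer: Rational(-488720395, 4869) ≈ -1.0037e+5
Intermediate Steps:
V = 100208 (V = Mul(4, 25052) = 100208)
Add(Mul(-4277, Pow(Add(-25103, Mul(-1, 8980)), -1)), Mul(-1, Add(166, V))) = Add(Mul(-4277, Pow(Add(-25103, Mul(-1, 8980)), -1)), Mul(-1, Add(166, 100208))) = Add(Mul(-4277, Pow(Add(-25103, -8980), -1)), Mul(-1, 100374)) = Add(Mul(-4277, Pow(-34083, -1)), -100374) = Add(Mul(-4277, Rational(-1, 34083)), -100374) = Add(Rational(611, 4869), -100374) = Rational(-488720395, 4869)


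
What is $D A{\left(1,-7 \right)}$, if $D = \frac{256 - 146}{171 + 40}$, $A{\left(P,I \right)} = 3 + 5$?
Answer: $\frac{880}{211} \approx 4.1706$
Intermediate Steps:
$A{\left(P,I \right)} = 8$
$D = \frac{110}{211} \approx 0.52133$
$D A{\left(1,-7 \right)} = \frac{110}{211} \cdot 8 = \frac{880}{211}$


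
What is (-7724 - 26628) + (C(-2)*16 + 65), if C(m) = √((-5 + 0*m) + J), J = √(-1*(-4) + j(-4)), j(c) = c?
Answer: -34287 + 16*I*√5 ≈ -34287.0 + 35.777*I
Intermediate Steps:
J = 0 (J = √(-1*(-4) - 4) = √(4 - 4) = √0 = 0)
C(m) = I*√5 (C(m) = √((-5 + 0*m) + 0) = √((-5 + 0) + 0) = √(-5 + 0) = √(-5) = I*√5)
(-7724 - 26628) + (C(-2)*16 + 65) = (-7724 - 26628) + ((I*√5)*16 + 65) = -34352 + (16*I*√5 + 65) = -34352 + (65 + 16*I*√5) = -34287 + 16*I*√5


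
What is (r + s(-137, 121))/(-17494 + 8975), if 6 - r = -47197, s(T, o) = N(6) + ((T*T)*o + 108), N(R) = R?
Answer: -2318366/8519 ≈ -272.14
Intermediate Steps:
s(T, o) = 114 + o*T² (s(T, o) = 6 + ((T*T)*o + 108) = 6 + (T²*o + 108) = 6 + (o*T² + 108) = 6 + (108 + o*T²) = 114 + o*T²)
r = 47203 (r = 6 - 1*(-47197) = 6 + 47197 = 47203)
(r + s(-137, 121))/(-17494 + 8975) = (47203 + (114 + 121*(-137)²))/(-17494 + 8975) = (47203 + (114 + 121*18769))/(-8519) = (47203 + (114 + 2271049))*(-1/8519) = (47203 + 2271163)*(-1/8519) = 2318366*(-1/8519) = -2318366/8519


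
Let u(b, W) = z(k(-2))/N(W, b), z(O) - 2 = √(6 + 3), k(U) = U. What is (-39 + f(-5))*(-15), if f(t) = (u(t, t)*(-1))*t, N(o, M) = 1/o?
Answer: 2460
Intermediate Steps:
z(O) = 5 (z(O) = 2 + √(6 + 3) = 2 + √9 = 2 + 3 = 5)
u(b, W) = 5*W (u(b, W) = 5/(1/W) = 5*W)
f(t) = -5*t² (f(t) = ((5*t)*(-1))*t = (-5*t)*t = -5*t²)
(-39 + f(-5))*(-15) = (-39 - 5*(-5)²)*(-15) = (-39 - 5*25)*(-15) = (-39 - 125)*(-15) = -164*(-15) = 2460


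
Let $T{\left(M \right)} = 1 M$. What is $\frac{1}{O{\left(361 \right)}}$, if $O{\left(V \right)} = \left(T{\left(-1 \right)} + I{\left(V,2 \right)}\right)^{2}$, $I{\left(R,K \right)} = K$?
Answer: $1$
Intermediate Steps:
$T{\left(M \right)} = M$
$O{\left(V \right)} = 1$ ($O{\left(V \right)} = \left(-1 + 2\right)^{2} = 1^{2} = 1$)
$\frac{1}{O{\left(361 \right)}} = 1^{-1} = 1$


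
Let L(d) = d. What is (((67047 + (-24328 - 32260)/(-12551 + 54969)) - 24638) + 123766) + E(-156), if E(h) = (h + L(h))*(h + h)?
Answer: 5588946177/21209 ≈ 2.6352e+5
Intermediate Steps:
E(h) = 4*h**2 (E(h) = (h + h)*(h + h) = (2*h)*(2*h) = 4*h**2)
(((67047 + (-24328 - 32260)/(-12551 + 54969)) - 24638) + 123766) + E(-156) = (((67047 + (-24328 - 32260)/(-12551 + 54969)) - 24638) + 123766) + 4*(-156)**2 = (((67047 - 56588/42418) - 24638) + 123766) + 4*24336 = (((67047 - 56588*1/42418) - 24638) + 123766) + 97344 = (((67047 - 28294/21209) - 24638) + 123766) + 97344 = ((1421971529/21209 - 24638) + 123766) + 97344 = (899424187/21209 + 123766) + 97344 = 3524377281/21209 + 97344 = 5588946177/21209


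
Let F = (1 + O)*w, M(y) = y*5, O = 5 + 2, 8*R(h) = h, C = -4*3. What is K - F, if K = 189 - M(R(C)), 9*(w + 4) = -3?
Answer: 1387/6 ≈ 231.17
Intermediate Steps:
w = -13/3 (w = -4 + (1/9)*(-3) = -4 - 1/3 = -13/3 ≈ -4.3333)
C = -12
R(h) = h/8
O = 7
M(y) = 5*y
F = -104/3 (F = (1 + 7)*(-13/3) = 8*(-13/3) = -104/3 ≈ -34.667)
K = 393/2 (K = 189 - 5*(1/8)*(-12) = 189 - 5*(-3)/2 = 189 - 1*(-15/2) = 189 + 15/2 = 393/2 ≈ 196.50)
K - F = 393/2 - 1*(-104/3) = 393/2 + 104/3 = 1387/6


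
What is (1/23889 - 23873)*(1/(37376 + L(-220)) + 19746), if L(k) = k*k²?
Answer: -7468012613724533143/15842324796 ≈ -4.7140e+8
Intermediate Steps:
L(k) = k³
(1/23889 - 23873)*(1/(37376 + L(-220)) + 19746) = (1/23889 - 23873)*(1/(37376 + (-220)³) + 19746) = (1/23889 - 23873)*(1/(37376 - 10648000) + 19746) = -570302096*(1/(-10610624) + 19746)/23889 = -570302096*(-1/10610624 + 19746)/23889 = -570302096/23889*209517381503/10610624 = -7468012613724533143/15842324796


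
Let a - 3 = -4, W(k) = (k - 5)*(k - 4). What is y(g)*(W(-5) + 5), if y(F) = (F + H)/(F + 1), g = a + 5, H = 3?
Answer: 133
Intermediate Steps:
W(k) = (-5 + k)*(-4 + k)
a = -1 (a = 3 - 4 = -1)
g = 4 (g = -1 + 5 = 4)
y(F) = (3 + F)/(1 + F) (y(F) = (F + 3)/(F + 1) = (3 + F)/(1 + F))
y(g)*(W(-5) + 5) = ((3 + 4)/(1 + 4))*((20 + (-5)**2 - 9*(-5)) + 5) = (7/5)*((20 + 25 + 45) + 5) = ((1/5)*7)*(90 + 5) = (7/5)*95 = 133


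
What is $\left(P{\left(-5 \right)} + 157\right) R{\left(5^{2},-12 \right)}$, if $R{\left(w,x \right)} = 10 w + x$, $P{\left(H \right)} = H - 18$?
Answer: $31892$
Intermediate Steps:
$P{\left(H \right)} = -18 + H$ ($P{\left(H \right)} = H - 18 = -18 + H$)
$R{\left(w,x \right)} = x + 10 w$
$\left(P{\left(-5 \right)} + 157\right) R{\left(5^{2},-12 \right)} = \left(\left(-18 - 5\right) + 157\right) \left(-12 + 10 \cdot 5^{2}\right) = \left(-23 + 157\right) \left(-12 + 10 \cdot 25\right) = 134 \left(-12 + 250\right) = 134 \cdot 238 = 31892$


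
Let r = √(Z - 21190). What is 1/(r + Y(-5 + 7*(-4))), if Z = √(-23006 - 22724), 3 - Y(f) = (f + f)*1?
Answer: 1/(69 + √(-21190 + I*√45730)) ≈ 0.0026766 - 0.0055873*I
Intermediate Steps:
Y(f) = 3 - 2*f (Y(f) = 3 - (f + f) = 3 - 2*f)
Z = I*√45730 (Z = √(-45730) = I*√45730 ≈ 213.85*I)
r = √(-21190 + I*√45730) (r = √(I*√45730 - 21190) = √(-21190 + I*√45730) ≈ 0.7345 + 145.57*I)
1/(r + Y(-5 + 7*(-4))) = 1/(√(-21190 + I*√45730) + (3 - 2*(-5 + 7*(-4)))) = 1/(√(-21190 + I*√45730) + (3 - 2*(-5 - 28))) = 1/(√(-21190 + I*√45730) + (3 - 2*(-33))) = 1/(√(-21190 + I*√45730) + (3 + 66)) = 1/(√(-21190 + I*√45730) + 69) = 1/(69 + √(-21190 + I*√45730))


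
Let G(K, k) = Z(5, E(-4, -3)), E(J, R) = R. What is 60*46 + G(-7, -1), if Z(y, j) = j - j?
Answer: 2760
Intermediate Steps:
Z(y, j) = 0
G(K, k) = 0
60*46 + G(-7, -1) = 60*46 + 0 = 2760 + 0 = 2760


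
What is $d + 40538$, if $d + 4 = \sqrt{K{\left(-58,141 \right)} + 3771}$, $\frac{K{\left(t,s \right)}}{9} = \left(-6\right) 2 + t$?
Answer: $40534 + 3 \sqrt{349} \approx 40590.0$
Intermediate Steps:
$K{\left(t,s \right)} = -108 + 9 t$ ($K{\left(t,s \right)} = 9 \left(\left(-6\right) 2 + t\right) = 9 \left(-12 + t\right) = -108 + 9 t$)
$d = -4 + 3 \sqrt{349}$ ($d = -4 + \sqrt{\left(-108 + 9 \left(-58\right)\right) + 3771} = -4 + \sqrt{\left(-108 - 522\right) + 3771} = -4 + \sqrt{-630 + 3771} = -4 + \sqrt{3141} = -4 + 3 \sqrt{349} \approx 52.045$)
$d + 40538 = \left(-4 + 3 \sqrt{349}\right) + 40538 = 40534 + 3 \sqrt{349}$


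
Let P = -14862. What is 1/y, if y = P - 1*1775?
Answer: -1/16637 ≈ -6.0107e-5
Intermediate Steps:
y = -16637 (y = -14862 - 1*1775 = -14862 - 1775 = -16637)
1/y = 1/(-16637) = -1/16637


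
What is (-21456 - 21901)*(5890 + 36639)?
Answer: -1843929853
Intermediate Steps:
(-21456 - 21901)*(5890 + 36639) = -43357*42529 = -1843929853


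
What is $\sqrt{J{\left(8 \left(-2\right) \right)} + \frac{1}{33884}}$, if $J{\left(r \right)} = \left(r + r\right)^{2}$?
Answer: $\frac{\sqrt{293920125207}}{16942} \approx 32.0$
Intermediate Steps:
$J{\left(r \right)} = 4 r^{2}$ ($J{\left(r \right)} = \left(2 r\right)^{2} = 4 r^{2}$)
$\sqrt{J{\left(8 \left(-2\right) \right)} + \frac{1}{33884}} = \sqrt{4 \left(8 \left(-2\right)\right)^{2} + \frac{1}{33884}} = \sqrt{4 \left(-16\right)^{2} + \frac{1}{33884}} = \sqrt{4 \cdot 256 + \frac{1}{33884}} = \sqrt{1024 + \frac{1}{33884}} = \sqrt{\frac{34697217}{33884}} = \frac{\sqrt{293920125207}}{16942}$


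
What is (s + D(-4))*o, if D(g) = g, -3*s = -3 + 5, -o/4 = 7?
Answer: 392/3 ≈ 130.67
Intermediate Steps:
o = -28 (o = -4*7 = -28)
s = -2/3 (s = -(-3 + 5)/3 = -1/3*2 = -2/3 ≈ -0.66667)
(s + D(-4))*o = (-2/3 - 4)*(-28) = -14/3*(-28) = 392/3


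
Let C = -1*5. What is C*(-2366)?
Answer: 11830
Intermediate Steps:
C = -5
C*(-2366) = -5*(-2366) = 11830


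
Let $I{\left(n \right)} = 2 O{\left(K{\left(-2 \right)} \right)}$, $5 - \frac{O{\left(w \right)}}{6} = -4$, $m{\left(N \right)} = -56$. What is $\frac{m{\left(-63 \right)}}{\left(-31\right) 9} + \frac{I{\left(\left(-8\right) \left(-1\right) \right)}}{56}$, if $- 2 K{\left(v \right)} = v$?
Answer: $\frac{8317}{3906} \approx 2.1293$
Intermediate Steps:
$K{\left(v \right)} = - \frac{v}{2}$
$O{\left(w \right)} = 54$ ($O{\left(w \right)} = 30 - -24 = 30 + 24 = 54$)
$I{\left(n \right)} = 108$ ($I{\left(n \right)} = 2 \cdot 54 = 108$)
$\frac{m{\left(-63 \right)}}{\left(-31\right) 9} + \frac{I{\left(\left(-8\right) \left(-1\right) \right)}}{56} = - \frac{56}{\left(-31\right) 9} + \frac{108}{56} = - \frac{56}{-279} + 108 \cdot \frac{1}{56} = \left(-56\right) \left(- \frac{1}{279}\right) + \frac{27}{14} = \frac{56}{279} + \frac{27}{14} = \frac{8317}{3906}$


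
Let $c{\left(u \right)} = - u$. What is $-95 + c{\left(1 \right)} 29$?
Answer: $-124$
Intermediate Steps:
$-95 + c{\left(1 \right)} 29 = -95 + \left(-1\right) 1 \cdot 29 = -95 - 29 = -124$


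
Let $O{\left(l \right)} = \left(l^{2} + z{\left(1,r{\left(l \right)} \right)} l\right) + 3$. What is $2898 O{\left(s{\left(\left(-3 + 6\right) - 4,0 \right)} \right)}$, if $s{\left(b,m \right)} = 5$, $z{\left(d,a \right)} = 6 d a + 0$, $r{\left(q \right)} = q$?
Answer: $515844$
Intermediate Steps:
$z{\left(d,a \right)} = 6 a d$ ($z{\left(d,a \right)} = 6 a d + 0 = 6 a d$)
$O{\left(l \right)} = 3 + 7 l^{2}$ ($O{\left(l \right)} = \left(l^{2} + 6 l 1 l\right) + 3 = \left(l^{2} + 6 l l\right) + 3 = \left(l^{2} + 6 l^{2}\right) + 3 = 7 l^{2} + 3 = 3 + 7 l^{2}$)
$2898 O{\left(s{\left(\left(-3 + 6\right) - 4,0 \right)} \right)} = 2898 \left(3 + 7 \cdot 5^{2}\right) = 2898 \left(3 + 7 \cdot 25\right) = 2898 \left(3 + 175\right) = 2898 \cdot 178 = 515844$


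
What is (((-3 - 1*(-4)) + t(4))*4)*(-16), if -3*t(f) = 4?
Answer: 64/3 ≈ 21.333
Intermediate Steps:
t(f) = -4/3 (t(f) = -⅓*4 = -4/3)
(((-3 - 1*(-4)) + t(4))*4)*(-16) = (((-3 - 1*(-4)) - 4/3)*4)*(-16) = (((-3 + 4) - 4/3)*4)*(-16) = ((1 - 4/3)*4)*(-16) = -⅓*4*(-16) = -4/3*(-16) = 64/3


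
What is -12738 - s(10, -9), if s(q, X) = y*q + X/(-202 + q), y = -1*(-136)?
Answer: -902275/64 ≈ -14098.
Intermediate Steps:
y = 136
s(q, X) = 136*q + X/(-202 + q)
-12738 - s(10, -9) = -12738 - (-9 - 27472*10 + 136*10²)/(-202 + 10) = -12738 - (-9 - 274720 + 136*100)/(-192) = -12738 - (-1)*(-9 - 274720 + 13600)/192 = -12738 - (-1)*(-261129)/192 = -12738 - 1*87043/64 = -12738 - 87043/64 = -902275/64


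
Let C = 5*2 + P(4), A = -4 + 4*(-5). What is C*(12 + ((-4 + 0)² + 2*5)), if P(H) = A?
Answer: -532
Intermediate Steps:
A = -24 (A = -4 - 20 = -24)
P(H) = -24
C = -14 (C = 5*2 - 24 = 10 - 24 = -14)
C*(12 + ((-4 + 0)² + 2*5)) = -14*(12 + ((-4 + 0)² + 2*5)) = -14*(12 + ((-4)² + 10)) = -14*(12 + (16 + 10)) = -14*(12 + 26) = -14*38 = -532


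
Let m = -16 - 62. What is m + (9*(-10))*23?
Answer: -2148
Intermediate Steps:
m = -78
m + (9*(-10))*23 = -78 + (9*(-10))*23 = -78 - 90*23 = -78 - 2070 = -2148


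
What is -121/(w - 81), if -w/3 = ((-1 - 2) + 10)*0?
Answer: 121/81 ≈ 1.4938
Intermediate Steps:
w = 0 (w = -3*((-1 - 2) + 10)*0 = -3*(-3 + 10)*0 = -21*0 = -3*0 = 0)
-121/(w - 81) = -121/(0 - 81) = -121/(-81) = -1/81*(-121) = 121/81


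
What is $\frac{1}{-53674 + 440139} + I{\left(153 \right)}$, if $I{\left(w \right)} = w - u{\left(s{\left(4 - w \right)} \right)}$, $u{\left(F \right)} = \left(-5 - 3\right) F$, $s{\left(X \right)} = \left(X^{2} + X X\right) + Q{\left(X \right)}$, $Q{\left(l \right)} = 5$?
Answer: $\frac{137353139186}{386465} \approx 3.5541 \cdot 10^{5}$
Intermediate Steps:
$s{\left(X \right)} = 5 + 2 X^{2}$ ($s{\left(X \right)} = \left(X^{2} + X X\right) + 5 = \left(X^{2} + X^{2}\right) + 5 = 2 X^{2} + 5 = 5 + 2 X^{2}$)
$u{\left(F \right)} = - 8 F$
$I{\left(w \right)} = 40 + w + 16 \left(4 - w\right)^{2}$ ($I{\left(w \right)} = w - - 8 \left(5 + 2 \left(4 - w\right)^{2}\right) = w - \left(-40 - 16 \left(4 - w\right)^{2}\right) = w + \left(40 + 16 \left(4 - w\right)^{2}\right) = 40 + w + 16 \left(4 - w\right)^{2}$)
$\frac{1}{-53674 + 440139} + I{\left(153 \right)} = \frac{1}{-53674 + 440139} + \left(40 + 153 + 16 \left(-4 + 153\right)^{2}\right) = \frac{1}{386465} + \left(40 + 153 + 16 \cdot 149^{2}\right) = \frac{1}{386465} + \left(40 + 153 + 16 \cdot 22201\right) = \frac{1}{386465} + \left(40 + 153 + 355216\right) = \frac{1}{386465} + 355409 = \frac{137353139186}{386465}$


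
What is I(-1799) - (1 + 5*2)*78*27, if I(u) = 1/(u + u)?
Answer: -83351269/3598 ≈ -23166.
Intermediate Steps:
I(u) = 1/(2*u)
I(-1799) - (1 + 5*2)*78*27 = (½)/(-1799) - (1 + 5*2)*78*27 = (½)*(-1/1799) - (1 + 10)*78*27 = -1/3598 - 11*78*27 = -1/3598 - 858*27 = -1/3598 - 1*23166 = -1/3598 - 23166 = -83351269/3598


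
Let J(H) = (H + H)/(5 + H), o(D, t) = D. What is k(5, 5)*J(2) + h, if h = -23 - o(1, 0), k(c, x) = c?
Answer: -148/7 ≈ -21.143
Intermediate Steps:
J(H) = 2*H/(5 + H) (J(H) = (2*H)/(5 + H) = 2*H/(5 + H))
h = -24 (h = -23 - 1*1 = -23 - 1 = -24)
k(5, 5)*J(2) + h = 5*(2*2/(5 + 2)) - 24 = 5*(2*2/7) - 24 = 5*(2*2*(⅐)) - 24 = 5*(4/7) - 24 = 20/7 - 24 = -148/7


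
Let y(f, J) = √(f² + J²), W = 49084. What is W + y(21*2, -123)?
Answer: 49084 + 3*√1877 ≈ 49214.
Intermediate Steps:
y(f, J) = √(J² + f²)
W + y(21*2, -123) = 49084 + √((-123)² + (21*2)²) = 49084 + √(15129 + 42²) = 49084 + √(15129 + 1764) = 49084 + √16893 = 49084 + 3*√1877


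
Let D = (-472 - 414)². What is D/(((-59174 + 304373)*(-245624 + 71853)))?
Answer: -784996/42608475429 ≈ -1.8423e-5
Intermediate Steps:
D = 784996 (D = (-886)² = 784996)
D/(((-59174 + 304373)*(-245624 + 71853))) = 784996/(((-59174 + 304373)*(-245624 + 71853))) = 784996/((245199*(-173771))) = 784996/(-42608475429) = 784996*(-1/42608475429) = -784996/42608475429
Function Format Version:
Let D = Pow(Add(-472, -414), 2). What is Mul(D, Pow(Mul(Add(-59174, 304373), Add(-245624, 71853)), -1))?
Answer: Rational(-784996, 42608475429) ≈ -1.8423e-5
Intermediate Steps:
D = 784996 (D = Pow(-886, 2) = 784996)
Mul(D, Pow(Mul(Add(-59174, 304373), Add(-245624, 71853)), -1)) = Mul(784996, Pow(Mul(Add(-59174, 304373), Add(-245624, 71853)), -1)) = Mul(784996, Pow(Mul(245199, -173771), -1)) = Mul(784996, Pow(-42608475429, -1)) = Mul(784996, Rational(-1, 42608475429)) = Rational(-784996, 42608475429)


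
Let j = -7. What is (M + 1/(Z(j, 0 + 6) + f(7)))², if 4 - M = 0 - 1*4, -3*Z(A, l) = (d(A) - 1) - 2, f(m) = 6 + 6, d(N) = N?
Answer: 137641/2116 ≈ 65.048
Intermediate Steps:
f(m) = 12
Z(A, l) = 1 - A/3 (Z(A, l) = -((A - 1) - 2)/3 = -((-1 + A) - 2)/3 = -(-3 + A)/3 = 1 - A/3)
M = 8 (M = 4 - (0 - 1*4) = 4 - (0 - 4) = 4 - 1*(-4) = 4 + 4 = 8)
(M + 1/(Z(j, 0 + 6) + f(7)))² = (8 + 1/((1 - ⅓*(-7)) + 12))² = (8 + 1/((1 + 7/3) + 12))² = (8 + 1/(10/3 + 12))² = (8 + 1/(46/3))² = (8 + 3/46)² = (371/46)² = 137641/2116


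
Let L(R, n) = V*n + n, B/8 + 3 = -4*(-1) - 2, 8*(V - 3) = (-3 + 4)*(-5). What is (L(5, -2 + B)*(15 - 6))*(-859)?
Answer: 1043685/4 ≈ 2.6092e+5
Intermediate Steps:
V = 19/8 (V = 3 + ((-3 + 4)*(-5))/8 = 3 + (1*(-5))/8 = 3 + (1/8)*(-5) = 3 - 5/8 = 19/8 ≈ 2.3750)
B = -8 (B = -24 + 8*(-4*(-1) - 2) = -24 + 8*(4 - 2) = -24 + 8*2 = -24 + 16 = -8)
L(R, n) = 27*n/8 (L(R, n) = 19*n/8 + n = 27*n/8)
(L(5, -2 + B)*(15 - 6))*(-859) = ((27*(-2 - 8)/8)*(15 - 6))*(-859) = (((27/8)*(-10))*9)*(-859) = -135/4*9*(-859) = -1215/4*(-859) = 1043685/4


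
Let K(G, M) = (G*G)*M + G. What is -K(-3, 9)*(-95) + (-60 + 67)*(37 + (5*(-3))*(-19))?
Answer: 9664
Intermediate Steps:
K(G, M) = G + M*G² (K(G, M) = G²*M + G = M*G² + G = G + M*G²)
-K(-3, 9)*(-95) + (-60 + 67)*(37 + (5*(-3))*(-19)) = -(-3)*(1 - 3*9)*(-95) + (-60 + 67)*(37 + (5*(-3))*(-19)) = -(-3)*(1 - 27)*(-95) + 7*(37 - 15*(-19)) = -(-3)*(-26)*(-95) + 7*(37 + 285) = -1*78*(-95) + 7*322 = -78*(-95) + 2254 = 7410 + 2254 = 9664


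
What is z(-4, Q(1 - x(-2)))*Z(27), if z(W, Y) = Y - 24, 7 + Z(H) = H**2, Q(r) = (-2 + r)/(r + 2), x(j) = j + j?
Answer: -119130/7 ≈ -17019.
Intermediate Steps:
x(j) = 2*j
Q(r) = (-2 + r)/(2 + r)
Z(H) = -7 + H**2
z(W, Y) = -24 + Y
z(-4, Q(1 - x(-2)))*Z(27) = (-24 + (-2 + (1 - 2*(-2)))/(2 + (1 - 2*(-2))))*(-7 + 27**2) = (-24 + (-2 + (1 - 1*(-4)))/(2 + (1 - 1*(-4))))*(-7 + 729) = (-24 + (-2 + (1 + 4))/(2 + (1 + 4)))*722 = (-24 + (-2 + 5)/(2 + 5))*722 = (-24 + 3/7)*722 = -165/7*722 = -119130/7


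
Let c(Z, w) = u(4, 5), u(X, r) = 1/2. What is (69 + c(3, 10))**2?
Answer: 19321/4 ≈ 4830.3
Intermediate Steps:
u(X, r) = 1/2
c(Z, w) = 1/2
(69 + c(3, 10))**2 = (69 + 1/2)**2 = (139/2)**2 = 19321/4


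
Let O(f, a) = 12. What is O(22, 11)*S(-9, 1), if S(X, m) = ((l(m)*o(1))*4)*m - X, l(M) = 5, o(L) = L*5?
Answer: 1308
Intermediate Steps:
o(L) = 5*L
S(X, m) = -X + 100*m (S(X, m) = ((5*(5*1))*4)*m - X = ((5*5)*4)*m - X = (25*4)*m - X = 100*m - X = -X + 100*m)
O(22, 11)*S(-9, 1) = 12*(-1*(-9) + 100*1) = 12*(9 + 100) = 12*109 = 1308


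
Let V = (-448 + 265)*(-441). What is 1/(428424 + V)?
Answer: 1/509127 ≈ 1.9641e-6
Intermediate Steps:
V = 80703 (V = -183*(-441) = 80703)
1/(428424 + V) = 1/(428424 + 80703) = 1/509127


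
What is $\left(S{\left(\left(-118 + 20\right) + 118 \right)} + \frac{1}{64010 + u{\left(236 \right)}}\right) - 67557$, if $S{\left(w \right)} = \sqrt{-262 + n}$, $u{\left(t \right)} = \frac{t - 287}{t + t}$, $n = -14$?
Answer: $- \frac{2041077279161}{30212669} + 2 i \sqrt{69} \approx -67557.0 + 16.613 i$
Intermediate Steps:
$u{\left(t \right)} = \frac{-287 + t}{2 t}$
$S{\left(w \right)} = 2 i \sqrt{69}$ ($S{\left(w \right)} = \sqrt{-262 - 14} = \sqrt{-276} = 2 i \sqrt{69}$)
$\left(S{\left(\left(-118 + 20\right) + 118 \right)} + \frac{1}{64010 + u{\left(236 \right)}}\right) - 67557 = \left(2 i \sqrt{69} + \frac{1}{64010 + \frac{-287 + 236}{2 \cdot 236}}\right) - 67557 = \left(2 i \sqrt{69} + \frac{1}{64010 + \frac{1}{2} \cdot \frac{1}{236} \left(-51\right)}\right) - 67557 = \left(2 i \sqrt{69} + \frac{1}{64010 - \frac{51}{472}}\right) - 67557 = \left(2 i \sqrt{69} + \frac{1}{\frac{30212669}{472}}\right) - 67557 = \left(2 i \sqrt{69} + \frac{472}{30212669}\right) - 67557 = \left(\frac{472}{30212669} + 2 i \sqrt{69}\right) - 67557 = - \frac{2041077279161}{30212669} + 2 i \sqrt{69}$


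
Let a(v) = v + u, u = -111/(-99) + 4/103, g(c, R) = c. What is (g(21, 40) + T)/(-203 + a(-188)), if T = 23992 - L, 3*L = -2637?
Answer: -42303954/662533 ≈ -63.852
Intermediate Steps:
L = -879 (L = (⅓)*(-2637) = -879)
u = 3943/3399 (u = -111*(-1/99) + 4*(1/103) = 37/33 + 4/103 = 3943/3399 ≈ 1.1600)
a(v) = 3943/3399 + v (a(v) = v + 3943/3399 = 3943/3399 + v)
T = 24871 (T = 23992 - 1*(-879) = 23992 + 879 = 24871)
(g(21, 40) + T)/(-203 + a(-188)) = (21 + 24871)/(-203 + (3943/3399 - 188)) = 24892/(-203 - 635069/3399) = 24892/(-1325066/3399) = 24892*(-3399/1325066) = -42303954/662533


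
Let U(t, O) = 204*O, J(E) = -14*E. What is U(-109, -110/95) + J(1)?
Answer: -4754/19 ≈ -250.21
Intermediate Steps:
U(-109, -110/95) + J(1) = 204*(-110/95) - 14*1 = 204*(-110*1/95) - 14 = 204*(-22/19) - 14 = -4488/19 - 14 = -4754/19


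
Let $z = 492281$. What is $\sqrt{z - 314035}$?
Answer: $\sqrt{178246} \approx 422.19$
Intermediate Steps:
$\sqrt{z - 314035} = \sqrt{492281 - 314035} = \sqrt{178246}$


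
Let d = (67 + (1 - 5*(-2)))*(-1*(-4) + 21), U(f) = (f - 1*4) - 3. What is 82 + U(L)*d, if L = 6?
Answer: -1868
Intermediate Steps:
U(f) = -7 + f (U(f) = (f - 4) - 3 = (-4 + f) - 3 = -7 + f)
d = 1950 (d = (67 + (1 + 10))*(4 + 21) = (67 + 11)*25 = 78*25 = 1950)
82 + U(L)*d = 82 + (-7 + 6)*1950 = 82 - 1*1950 = 82 - 1950 = -1868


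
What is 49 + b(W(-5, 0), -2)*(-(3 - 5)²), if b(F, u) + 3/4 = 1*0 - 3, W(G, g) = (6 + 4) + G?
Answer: 64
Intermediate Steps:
W(G, g) = 10 + G
b(F, u) = -15/4 (b(F, u) = -¾ + (1*0 - 3) = -¾ + (0 - 3) = -¾ - 3 = -15/4)
49 + b(W(-5, 0), -2)*(-(3 - 5)²) = 49 - (-15)*(3 - 5)²/4 = 49 - (-15)*(-2)²/4 = 49 - (-15)*4/4 = 49 - 15/4*(-4) = 49 + 15 = 64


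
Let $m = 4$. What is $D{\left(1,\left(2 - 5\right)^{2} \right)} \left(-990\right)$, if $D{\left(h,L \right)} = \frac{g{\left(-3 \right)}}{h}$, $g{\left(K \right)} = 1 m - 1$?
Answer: $-2970$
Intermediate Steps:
$g{\left(K \right)} = 3$ ($g{\left(K \right)} = 1 \cdot 4 - 1 = 4 - 1 = 3$)
$D{\left(h,L \right)} = \frac{3}{h}$
$D{\left(1,\left(2 - 5\right)^{2} \right)} \left(-990\right) = \frac{3}{1} \left(-990\right) = 3 \cdot 1 \left(-990\right) = 3 \left(-990\right) = -2970$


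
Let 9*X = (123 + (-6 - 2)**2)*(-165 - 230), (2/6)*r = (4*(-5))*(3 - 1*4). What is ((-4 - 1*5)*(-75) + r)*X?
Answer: -18096925/3 ≈ -6.0323e+6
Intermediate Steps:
r = 60 (r = 3*((4*(-5))*(3 - 1*4)) = 3*(-20*(3 - 4)) = 3*(-20*(-1)) = 3*20 = 60)
X = -73865/9 (X = ((123 + (-6 - 2)**2)*(-165 - 230))/9 = ((123 + (-8)**2)*(-395))/9 = ((123 + 64)*(-395))/9 = (187*(-395))/9 = (1/9)*(-73865) = -73865/9 ≈ -8207.2)
((-4 - 1*5)*(-75) + r)*X = ((-4 - 1*5)*(-75) + 60)*(-73865/9) = ((-4 - 5)*(-75) + 60)*(-73865/9) = (-9*(-75) + 60)*(-73865/9) = (675 + 60)*(-73865/9) = 735*(-73865/9) = -18096925/3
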